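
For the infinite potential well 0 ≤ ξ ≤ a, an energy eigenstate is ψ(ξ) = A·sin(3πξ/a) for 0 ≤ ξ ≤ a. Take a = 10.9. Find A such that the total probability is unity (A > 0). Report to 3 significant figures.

A ≈ 0.428

Normalization requires ∫|ψ|² dξ = 1, integrated from 0 to a.
Using sin²θ = (1 − cos 2θ)/2, with ψ = A·sin(3πξ/a), the integral evaluates to A²·[a/2].
Hence A² = 1/[a/2].
Substituting a = 10.9 gives A² = 0.1835, so A = 0.4284.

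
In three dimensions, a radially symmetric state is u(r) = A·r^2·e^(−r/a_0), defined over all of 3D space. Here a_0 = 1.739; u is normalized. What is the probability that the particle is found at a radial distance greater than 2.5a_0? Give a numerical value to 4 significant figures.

P ≈ 0.7622

P = ∫ |u|² 4πr² dr over r > 2.5a_0.
Normalization gives A² = 1/(45·π·a_0^7/2).
Let t = r/a_0; then A², 4π and the length scale all cancel, so P = ∫_{2.5}^{∞} t^6·e^(-2·t) dt ÷ ∫_{0}^{∞} t^6·e^(-2·t) dt.
Using ∫ t^6·e^(-2·t) dt = -(4·t^6 + 12·t^5 + 30·t^4 + 60·t^3 + 90·t^2 + 90·t + 45)·e^(-2·t)/8, the numerator is ≈ 4.28728 and the denominator is 45/8.
The region integral divided by the full integral gives P = 0.76218.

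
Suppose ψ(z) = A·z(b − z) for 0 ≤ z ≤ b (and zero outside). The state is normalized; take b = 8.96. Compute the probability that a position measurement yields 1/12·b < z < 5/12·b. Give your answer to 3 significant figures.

P ≈ 0.342

The probability is P = ∫ |ψ|² dz over [1/12·b, 5/12·b].
The normalization integral ∫|ψ|²dz over the whole domain equals b^5/30·A², and A² cancels in the ratio.
In terms of u = z/b (A² and the length scale cancel between numerator and denominator), P = [∫_{1/12}^{5/12} u^2·(1 - u)^2 du] / [∫_{0}^{1} u^2·(1 - u)^2 du].
An antiderivative of u^2·(1 - u)^2 is u^3·(6·u^2 - 15·u + 10)/30; evaluating from 1/12 to 5/12 gives ≈ 0.011384, while the full integral is 1/30.
The result is P = 0.3415.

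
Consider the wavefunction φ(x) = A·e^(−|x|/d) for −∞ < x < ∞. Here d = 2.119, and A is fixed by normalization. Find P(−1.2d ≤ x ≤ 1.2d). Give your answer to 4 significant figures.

P ≈ 0.9093

P = ∫_{−1.2d}^{1.2d} |φ(x)|² dx.
Since A² = 1/(d), this is the region integral divided by the full normalization integral.
By symmetry take twice the x ≥ 0 contribution in numerator and denominator; the 2's cancel. In terms of u = x/d (A² and the length scale cancel between numerator and denominator), P = [∫_{0}^{1.2} e^(-2·u) du] / [∫_{0}^{∞} e^(-2·u) du].
An antiderivative of e^(-2·u) is -e^(-2·u)/2; evaluating from 0 to 1.2 gives 1/2 - e^(-12/5)/2, while the full integral is 1/2.
This works out to P = 0.90928.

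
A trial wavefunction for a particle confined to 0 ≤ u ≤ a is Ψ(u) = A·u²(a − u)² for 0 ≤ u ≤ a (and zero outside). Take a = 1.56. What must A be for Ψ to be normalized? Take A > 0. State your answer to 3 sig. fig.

A ≈ 3.39

We need A² ∫|f|² du = 1, taking the integral from 0 to a.
∫|Ψ|² du = A²·(a^9/630).
So A² = (a^9/630)^(−1).
Substituting a = 1.56 gives A² = 11.51, so A = 3.393.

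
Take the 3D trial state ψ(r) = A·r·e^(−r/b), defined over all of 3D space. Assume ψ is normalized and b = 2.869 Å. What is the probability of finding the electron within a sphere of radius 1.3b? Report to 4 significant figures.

P ≈ 0.1226

Integrate the radial probability density 4πr²|ψ|² over r ≤ 1.3b.
The full normalization integral is A²·[3·π·b^5] = 1, fixing A².
Let u = r/b; then A², 4π and the length scale all cancel, so P = ∫_{0}^{1.3} u^4·e^(-2·u) du ÷ ∫_{0}^{∞} u^4·e^(-2·u) du.
With ∫ u^4·e^(-2·u) du = -(u^4/2 + u^3 + 3·u^2/2 + 3·u/2 + 3/4)·e^(-2·u) + C, the region integral is ≈ 0.0919324 and the full one is 3/4.
The region integral divided by the full integral gives P = 0.12258.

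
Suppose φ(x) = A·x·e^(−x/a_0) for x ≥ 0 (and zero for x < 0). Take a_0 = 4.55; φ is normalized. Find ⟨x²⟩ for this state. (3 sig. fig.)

The expectation value is the |φ|²-weighted average of x^2: ∫ x^2|φ|² dx.
The ratio of the moment integral to the normalization integral gives ⟨x²⟩ = 3·a_0^2.
Putting a_0 = 4.55 gives 62.11.

⟨x^2⟩ ≈ 62.1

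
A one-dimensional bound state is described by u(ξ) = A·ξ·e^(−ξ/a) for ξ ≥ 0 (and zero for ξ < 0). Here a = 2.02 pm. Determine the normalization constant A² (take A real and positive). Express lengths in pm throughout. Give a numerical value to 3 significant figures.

A^2 ≈ 0.485 pm^(-3)

We need A² ∫|f|² dξ = 1, taking the integral from 0 to ∞.
Using ∫₀^∞ ξⁿ e^(−αξ) dξ = n!/αⁿ⁺¹, carrying out the integral gives A² · a^3/4.
Setting this equal to 1 gives A² = 1/(a^3/4).
Plugging in a = 2.02 yields A = 0.6966.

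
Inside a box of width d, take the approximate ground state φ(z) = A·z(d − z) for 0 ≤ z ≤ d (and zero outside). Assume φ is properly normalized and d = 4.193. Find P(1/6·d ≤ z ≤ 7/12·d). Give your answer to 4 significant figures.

P = ∫_{1/6·d}^{7/12·d} |φ(z)|² dz.
With A² fixed by ∫|φ|² = 1, i.e. A² = (d^5/30)^(−1), substitute and integrate.
In terms of u = z/d (A² and the length scale cancel between numerator and denominator), P = [∫_{1/6}^{7/12} u^2·(1 - u)^2 du] / [∫_{0}^{1} u^2·(1 - u)^2 du].
Using ∫ u^2·(1 - u)^2 du = u^3·(6·u^2 - 15·u + 10)/30, the numerator is ≈ 0.0205962 and the denominator is 1/30.
Taking the ratio, P = 0.61789.

P ≈ 0.6179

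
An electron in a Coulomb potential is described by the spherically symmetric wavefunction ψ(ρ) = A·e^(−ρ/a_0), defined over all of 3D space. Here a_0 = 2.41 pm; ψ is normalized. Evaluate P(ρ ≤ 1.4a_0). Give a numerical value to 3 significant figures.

Integrate the radial probability density 4πρ²|ψ|² over ρ ≤ 1.4a_0.
The full normalization integral is A²·[π·a_0^3] = 1, fixing A².
In terms of u = ρ/a_0 (A², 4π and the length scale all cancel between numerator and denominator), P = [∫_{0}^{1.4} u^2·e^(-2·u) du] / [∫_{0}^{∞} u^2·e^(-2·u) du].
With ∫ u^2·e^(-2·u) du = -(2·u^2 + 2·u + 1)·e^(-2·u)/4 + C, the region integral is 1/4 - 193·e^(-14/5)/100 and the full one is 1/4.
Taking the ratio yields P = 0.5305.

P ≈ 0.531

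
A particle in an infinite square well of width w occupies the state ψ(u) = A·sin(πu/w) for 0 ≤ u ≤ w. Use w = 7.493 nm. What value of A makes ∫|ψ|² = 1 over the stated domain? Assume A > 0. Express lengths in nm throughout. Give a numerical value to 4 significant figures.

A ≈ 0.5166 nm^(-1/2)

Normalization requires ∫|ψ|² du = 1, integrated from 0 to w.
The integral (without the A² prefactor) comes out to w/2.
Substituting w = 7.493 gives A² = 0.26692, so A = 0.51664.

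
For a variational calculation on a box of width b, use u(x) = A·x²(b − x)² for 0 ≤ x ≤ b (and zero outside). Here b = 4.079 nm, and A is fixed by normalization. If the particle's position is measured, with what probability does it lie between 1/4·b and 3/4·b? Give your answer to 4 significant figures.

P = ∫_{1/4·b}^{3/4·b} |u(x)|² dx.
With A² fixed by ∫|u|² = 1, i.e. A² = (b^9/630)^(−1), substitute and integrate.
Substituting t = x/b, A² and the length scale cancel in the ratio: P = ∫_{1/4}^{3/4} t^4·(1 - t)^4 dt / ∫_{0}^{1} t^4·(1 - t)^4 dt.
An antiderivative of t^4·(1 - t)^4 is t^5·(70·t^4 - 315·t^3 + 540·t^2 - 420·t + 126)/630; evaluating from 1/4 to 3/4 gives ≈ 0.00143198, while the full integral is 1/630.
This works out to P = 0.90215.

P ≈ 0.9021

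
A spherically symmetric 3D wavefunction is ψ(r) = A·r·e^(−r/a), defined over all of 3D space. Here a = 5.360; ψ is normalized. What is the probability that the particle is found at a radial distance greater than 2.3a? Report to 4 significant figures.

P ≈ 0.5132

Integrate the radial probability density 4πr²|ψ|² over r > 2.3a.
The full normalization integral is A²·[3·π·a^5] = 1, fixing A².
In terms of u = r/a (A², 4π and the length scale all cancel between numerator and denominator), P = [∫_{2.3}^{∞} u^4·e^(-2·u) du] / [∫_{0}^{∞} u^4·e^(-2·u) du].
An antiderivative of u^4·e^(-2·u) is -(u^4/2 + u^3 + 3·u^2/2 + 3·u/2 + 3/4)·e^(-2·u); evaluating from 2.3 to ∞ gives ≈ 0.384926, while the full integral is 3/4.
The region integral divided by the full integral gives P = 0.51323.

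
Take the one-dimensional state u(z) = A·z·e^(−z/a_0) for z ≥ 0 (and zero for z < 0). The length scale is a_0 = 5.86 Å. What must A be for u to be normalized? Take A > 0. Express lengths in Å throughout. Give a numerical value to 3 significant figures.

A ≈ 0.141 Å^(-3/2)

Normalization requires ∫|u|² dz = 1, integrated from 0 to ∞.
Using ∫₀^∞ zⁿ e^(−αz) dz = n!/αⁿ⁺¹, the integral (without the A² prefactor) comes out to a_0^3/4.
Hence A² = 1/[a_0^3/4].
With a_0 = 5.86: A² = 0.01988 and A = 0.1410.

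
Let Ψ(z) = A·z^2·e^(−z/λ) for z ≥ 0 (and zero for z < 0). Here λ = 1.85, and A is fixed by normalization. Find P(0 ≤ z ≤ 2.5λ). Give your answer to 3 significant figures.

P ≈ 0.560

The probability is P = ∫ |Ψ|² dz over [0, 2.5λ].
Since A² = 1/(3·λ^5/4), this is the region integral divided by the full normalization integral.
Let u = z/λ; then A² and the length scale cancel, so P = ∫_{0}^{2.5} u^4·e^(-2·u) du ÷ ∫_{0}^{∞} u^4·e^(-2·u) du.
Using ∫ u^4·e^(-2·u) du = -(u^4/2 + u^3 + 3·u^2/2 + 3·u/2 + 3/4)·e^(-2·u), the numerator is 3/4 - 1569·e^(-5)/32 and the denominator is 3/4.
Taking the ratio, P = 0.5595.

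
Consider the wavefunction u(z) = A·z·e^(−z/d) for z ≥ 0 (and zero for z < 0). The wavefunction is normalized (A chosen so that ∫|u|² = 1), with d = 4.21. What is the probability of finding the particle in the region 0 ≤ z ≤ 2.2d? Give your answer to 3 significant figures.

P ≈ 0.815

The probability is P = ∫ |u|² dz over [0, 2.2d].
The normalization integral ∫|u|²dz over the whole domain equals d^3/4·A², and A² cancels in the ratio.
Substituting t = z/d, A² and the length scale cancel in the ratio: P = ∫_{0}^{2.2} t^2·e^(-2·t) dt / ∫_{0}^{∞} t^2·e^(-2·t) dt.
With ∫ t^2·e^(-2·t) dt = -(2·t^2 + 2·t + 1)·e^(-2·t)/4 + C, the region integral is 1/4 - 377·e^(-22/5)/100 and the full one is 1/4.
Taking the ratio, P = 0.8149.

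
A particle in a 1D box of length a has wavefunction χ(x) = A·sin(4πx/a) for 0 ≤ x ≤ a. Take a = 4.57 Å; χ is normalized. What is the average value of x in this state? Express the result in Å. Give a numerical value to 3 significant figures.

⟨x⟩ ≈ 2.29 Å

⟨x⟩ = ∫ x |χ|² dx over the full domain.
Evaluating both integrals, ⟨x⟩ = a/2.
With a = 4.57, ⟨x⟩ = 2.285.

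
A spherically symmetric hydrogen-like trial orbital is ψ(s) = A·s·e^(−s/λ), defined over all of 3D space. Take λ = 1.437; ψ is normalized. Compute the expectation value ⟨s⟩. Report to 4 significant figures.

⟨s⟩ = ∫ s |ψ|² 4πs² ds over the full domain.
Evaluating both integrals, ⟨s⟩ = 5·λ/2.
With λ = 1.437, ⟨s⟩ = 3.5925.

⟨s⟩ ≈ 3.593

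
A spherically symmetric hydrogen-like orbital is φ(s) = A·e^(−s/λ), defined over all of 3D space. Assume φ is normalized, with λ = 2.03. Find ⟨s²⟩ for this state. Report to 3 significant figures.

By definition ⟨s²⟩ = ∫ s^2 |φ(s)|² 4πs² ds.
The ratio of the moment integral to the normalization integral gives ⟨s²⟩ = 3·λ^2.
With λ = 2.03, ⟨s^2⟩ = 12.36.

⟨s^2⟩ ≈ 12.4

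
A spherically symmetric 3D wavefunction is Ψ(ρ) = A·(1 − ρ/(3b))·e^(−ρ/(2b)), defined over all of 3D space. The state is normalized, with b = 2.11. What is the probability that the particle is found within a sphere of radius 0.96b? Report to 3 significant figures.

Integrate the radial probability density 4πρ²|Ψ|² over ρ ≤ 0.96b.
A² is fixed by ∫₀^∞ 4πρ²|Ψ|² dρ = 1, i.e. A² = (8·π·b^3/3)^(−1).
Let u = ρ/b; then A², 4π and the length scale all cancel, so P = ∫_{0}^{0.96} u^2·(1 - u/3)^2·e^(-u) du ÷ ∫_{0}^{∞} u^2·(1 - u/3)^2·e^(-u) du.
An antiderivative of u^2·(1 - u/3)^2·e^(-u) is (-u^4 + 2·u^3 - 3·u^2 - 6·u - 6)·e^(-u)/9; evaluating from 0 to 0.96 gives ≈ 0.087874, while the full integral is 2/3.
Taking the ratio yields P = 0.1318.

P ≈ 0.132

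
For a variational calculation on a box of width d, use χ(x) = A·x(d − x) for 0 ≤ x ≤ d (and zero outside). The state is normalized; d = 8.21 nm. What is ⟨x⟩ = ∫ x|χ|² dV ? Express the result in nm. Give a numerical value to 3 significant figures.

⟨x⟩ = ∫ x |χ|² dx over the full domain.
Expanding the polynomial and integrating term by term, evaluating both integrals, ⟨x⟩ = d/2.
With d = 8.21, ⟨x⟩ = 4.105.

⟨x⟩ ≈ 4.11 nm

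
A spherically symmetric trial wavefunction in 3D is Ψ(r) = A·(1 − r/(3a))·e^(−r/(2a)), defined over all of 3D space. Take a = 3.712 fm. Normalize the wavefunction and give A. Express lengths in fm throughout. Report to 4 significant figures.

A ≈ 0.04831 fm^(-3/2)

Normalization requires ∫|Ψ|² 4πr² dr = 1, integrated from 0 to ∞.
With ∫₀^∞ r^4 e^(−αr) dr = 4!/α^5, the integral (without the A² prefactor) comes out to 8·π·a^3/3.
Plugging in a = 3.712 yields A = 0.048309.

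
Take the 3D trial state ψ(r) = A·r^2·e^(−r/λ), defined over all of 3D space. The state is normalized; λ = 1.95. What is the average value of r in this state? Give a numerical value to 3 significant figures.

By definition ⟨r⟩ = ∫ r |ψ(r)|² 4πr² dr.
With ∫₀^∞ r^7 e^(−αr) dr = 7!/α^8, evaluating both integrals, ⟨r⟩ = 7·λ/2.
With λ = 1.95, ⟨r⟩ = 6.825.

⟨r⟩ ≈ 6.83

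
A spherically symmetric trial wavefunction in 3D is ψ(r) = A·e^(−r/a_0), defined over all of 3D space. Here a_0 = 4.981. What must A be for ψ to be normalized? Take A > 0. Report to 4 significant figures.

Require ∫ |ψ|² 4πr² dr = 1 over the whole domain.
(Spherical symmetry: dV = 4πr² dr.)
With ∫₀^∞ r^2 e^(−αr) dr = 2!/α^3, with ψ = A·e^(−r/a_0), the integral evaluates to A²·[π·a_0^3].
So A² = (π·a_0^3)^(−1).
Plugging in a_0 = 4.981 yields A = 0.050752.

A ≈ 0.05075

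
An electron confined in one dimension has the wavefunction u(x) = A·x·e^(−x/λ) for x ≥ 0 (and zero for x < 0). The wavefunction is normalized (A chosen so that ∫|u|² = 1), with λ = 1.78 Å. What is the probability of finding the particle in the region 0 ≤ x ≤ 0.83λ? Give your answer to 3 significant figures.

P = ∫_{0}^{0.83λ} |u(x)|² dx.
Since A² = 1/(λ^3/4), this is the region integral divided by the full normalization integral.
Substituting t = x/λ, A² and the length scale cancel in the ratio: P = ∫_{0}^{0.83} t^2·e^(-2·t) dt / ∫_{0}^{∞} t^2·e^(-2·t) dt.
With ∫ t^2·e^(-2·t) dt = -(2·t^2 + 2·t + 1)·e^(-2·t)/4 + C, the region integral is ≈ 0.058064 and the full one is 1/4.
Evaluating gives P = 0.2323.

P ≈ 0.232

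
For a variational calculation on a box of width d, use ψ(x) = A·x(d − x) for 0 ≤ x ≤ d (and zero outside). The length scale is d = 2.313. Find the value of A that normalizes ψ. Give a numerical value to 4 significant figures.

A ≈ 0.6732

We need A² ∫|f|² dx = 1, taking the integral from 0 to d.
Expanding the polynomial and integrating term by term, ∫|ψ|² dx = A²·(d^5/30).
So A² = (d^5/30)^(−1).
Plugging in d = 2.313 yields A = 0.67317.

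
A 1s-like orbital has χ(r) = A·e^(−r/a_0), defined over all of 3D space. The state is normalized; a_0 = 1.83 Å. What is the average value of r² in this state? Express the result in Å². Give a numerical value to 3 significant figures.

⟨r²⟩ = ∫ r^2 |χ|² 4πr² dr over the full domain.
Since the A² factors cancel between numerator and denominator, ⟨r²⟩ = 3·a_0^2.
Putting a_0 = 1.83 gives 10.05.

⟨r^2⟩ ≈ 10.0 Å^2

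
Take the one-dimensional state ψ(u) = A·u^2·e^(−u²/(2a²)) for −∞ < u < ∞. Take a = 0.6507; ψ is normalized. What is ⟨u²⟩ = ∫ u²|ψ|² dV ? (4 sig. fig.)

⟨u^2⟩ ≈ 1.059

⟨u²⟩ = ∫ u^2 |ψ|² du over the full domain.
Using the Gaussian integral ∫_{−∞}^{∞} e^(−αu²) du = √(π/α), the ratio of the moment integral to the normalization integral gives ⟨u²⟩ = 5·a^2/2.
Putting a = 0.6507 gives 1.0585.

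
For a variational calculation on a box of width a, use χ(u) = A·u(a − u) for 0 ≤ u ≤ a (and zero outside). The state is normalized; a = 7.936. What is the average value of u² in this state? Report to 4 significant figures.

⟨u^2⟩ ≈ 17.99

By definition ⟨u²⟩ = ∫ u^2 |χ(u)|² du.
Expanding the polynomial and integrating term by term, the ratio of the moment integral to the normalization integral gives ⟨u²⟩ = 2·a^2/7.
Putting a = 7.936 gives 17.994.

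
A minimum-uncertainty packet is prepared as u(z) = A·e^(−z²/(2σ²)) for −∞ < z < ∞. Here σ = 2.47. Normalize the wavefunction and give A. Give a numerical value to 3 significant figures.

A ≈ 0.478

We need A² ∫|f|² dz = 1, taking the integral from −∞ to ∞.
With u = A·e^(−z²/(2σ²)), the integral evaluates to A²·[√(π)·σ].
Hence A² = 1/[√(π)·σ].
With σ = 2.47: A² = 0.2284 and A = 0.4779.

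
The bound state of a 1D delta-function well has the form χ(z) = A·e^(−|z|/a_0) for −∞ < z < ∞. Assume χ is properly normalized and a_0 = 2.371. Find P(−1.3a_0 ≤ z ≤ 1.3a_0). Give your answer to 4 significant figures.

P ≈ 0.9257

P = ∫_{−1.3a_0}^{1.3a_0} |χ(z)|² dz.
The normalization integral ∫|χ|²dz over the whole domain equals a_0·A², and A² cancels in the ratio.
Both integrals are even about z = 0, so only the z ≥ 0 halves are needed (the factors of 2 cancel). Substituting u = z/a_0, A² and the length scale cancel in the ratio: P = ∫_{0}^{1.3} e^(-2·u) du / ∫_{0}^{∞} e^(-2·u) du.
With ∫ e^(-2·u) du = -e^(-2·u)/2 + C, the region integral is 1/2 - e^(-13/5)/2 and the full one is 1/2.
Evaluating gives P = 0.92573.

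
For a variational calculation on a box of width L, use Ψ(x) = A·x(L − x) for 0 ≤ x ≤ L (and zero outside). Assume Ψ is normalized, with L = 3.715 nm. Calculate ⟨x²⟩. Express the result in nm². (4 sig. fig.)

By definition ⟨x²⟩ = ∫ x^2 |Ψ(x)|² dx.
Expanding the polynomial and integrating term by term, the ratio of the moment integral to the normalization integral gives ⟨x²⟩ = 2·L^2/7.
With L = 3.715, ⟨x^2⟩ = 3.9432.

⟨x^2⟩ ≈ 3.943 nm^2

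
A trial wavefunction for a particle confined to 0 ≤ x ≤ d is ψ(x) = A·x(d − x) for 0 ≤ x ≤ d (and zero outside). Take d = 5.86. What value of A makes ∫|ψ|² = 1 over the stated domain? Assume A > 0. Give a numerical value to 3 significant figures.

A ≈ 0.0659

Require ∫ |ψ|² dx = 1 over the whole domain.
Expanding the polynomial and integrating term by term, carrying out the integral gives A² · d^5/30.
So A² = (d^5/30)^(−1).
Plugging in d = 5.86 yields A = 0.06589.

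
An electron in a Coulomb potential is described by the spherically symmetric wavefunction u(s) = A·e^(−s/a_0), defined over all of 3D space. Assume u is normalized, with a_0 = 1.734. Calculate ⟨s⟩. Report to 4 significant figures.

By definition ⟨s⟩ = ∫ s |u(s)|² 4πs² ds.
Since the A² factors cancel between numerator and denominator, ⟨s⟩ = 3·a_0/2.
Putting a_0 = 1.734 gives 2.6010.

⟨s⟩ ≈ 2.601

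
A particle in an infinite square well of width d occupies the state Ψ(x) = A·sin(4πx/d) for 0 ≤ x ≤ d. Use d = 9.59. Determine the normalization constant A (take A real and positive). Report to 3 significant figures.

Normalization requires ∫|Ψ|² dx = 1, integrated from 0 to d.
With ∫₀^d sin²(nπx/d) dx = d/2, the integral (without the A² prefactor) comes out to d/2.
Setting this equal to 1 gives A² = 1/(d/2).
Plugging in d = 9.59 yields A = 0.4567.

A ≈ 0.457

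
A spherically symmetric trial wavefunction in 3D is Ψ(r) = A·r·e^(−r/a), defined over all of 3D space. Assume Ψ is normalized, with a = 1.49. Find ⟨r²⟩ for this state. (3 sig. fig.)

⟨r^2⟩ ≈ 16.7

⟨r²⟩ = ∫ r^2 |Ψ|² 4πr² dr over the full domain.
Recall ∫₀^∞ r^m e^(−r/β) dr = m!·β^(m+1), the ratio of the moment integral to the normalization integral gives ⟨r²⟩ = 15·a^2/2.
Putting a = 1.49 gives 16.65.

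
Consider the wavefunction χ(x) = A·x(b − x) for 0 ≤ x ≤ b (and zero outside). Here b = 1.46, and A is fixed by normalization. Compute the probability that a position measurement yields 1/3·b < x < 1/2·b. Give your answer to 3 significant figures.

The probability is P = ∫ |χ|² dx over [1/3·b, 1/2·b].
The normalization integral ∫|χ|²dx over the whole domain equals b^5/30·A², and A² cancels in the ratio.
In terms of u = x/b (A² and the length scale cancel between numerator and denominator), P = [∫_{1/3}^{1/2} u^2·(1 - u)^2 du] / [∫_{0}^{1} u^2·(1 - u)^2 du].
With ∫ u^2·(1 - u)^2 du = u^3·(6·u^2 - 15·u + 10)/30 + C, the region integral is 47/4860 and the full one is 1/30.
Taking the ratio, P = 47/162.

P ≈ 0.290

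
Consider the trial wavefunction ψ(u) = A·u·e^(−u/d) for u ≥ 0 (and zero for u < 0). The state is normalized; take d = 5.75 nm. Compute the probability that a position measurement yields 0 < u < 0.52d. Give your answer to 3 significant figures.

The probability is P = ∫ |ψ|² du over [0, 0.52d].
With A² fixed by ∫|ψ|² = 1, i.e. A² = (d^3/4)^(−1), substitute and integrate.
In terms of t = u/d (A² and the length scale cancel between numerator and denominator), P = [∫_{0}^{0.52} t^2·e^(-2·t) dt] / [∫_{0}^{∞} t^2·e^(-2·t) dt].
Using ∫ t^2·e^(-2·t) dt = -(2·t^2 + 2·t + 1)·e^(-2·t)/4, the numerator is 1/4 - 1613·e^(-26/25)/2500 and the denominator is 1/4.
Taking the ratio, P = 0.08780.

P ≈ 0.0878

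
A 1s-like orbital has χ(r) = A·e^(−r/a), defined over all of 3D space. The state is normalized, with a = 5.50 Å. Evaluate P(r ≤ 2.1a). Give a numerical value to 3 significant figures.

P ≈ 0.790

With dV = 4πr²dr, the probability is ∫|χ|² dV over r ≤ 2.1a.
The full normalization integral is A²·[π·a^3] = 1, fixing A².
Substituting u = r/a, A², 4π and the length scale all cancel in the ratio: P = ∫_{0}^{2.1} u^2·e^(-2·u) du / ∫_{0}^{∞} u^2·e^(-2·u) du.
With ∫ u^2·e^(-2·u) du = -(2·u^2 + 2·u + 1)·e^(-2·u)/4 + C, the region integral is 1/4 - 701·e^(-21/5)/200 and the full one is 1/4.
This evaluates to P = 0.7898.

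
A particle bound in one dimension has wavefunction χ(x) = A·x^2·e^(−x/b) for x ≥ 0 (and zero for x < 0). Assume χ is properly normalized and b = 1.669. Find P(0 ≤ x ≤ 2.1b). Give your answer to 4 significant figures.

P ≈ 0.4102

P = ∫_{0}^{2.1b} |χ(x)|² dx.
With A² fixed by ∫|χ|² = 1, i.e. A² = (3·b^5/4)^(−1), substitute and integrate.
Let u = x/b; then A² and the length scale cancel, so P = ∫_{0}^{2.1} u^4·e^(-2·u) du ÷ ∫_{0}^{∞} u^4·e^(-2·u) du.
An antiderivative of u^4·e^(-2·u) is -(u^4/2 + u^3 + 3·u^2/2 + 3·u/2 + 3/4)·e^(-2·u); evaluating from 0 to 2.1 gives ≈ 0.307630, while the full integral is 3/4.
Evaluating gives P = 0.41017.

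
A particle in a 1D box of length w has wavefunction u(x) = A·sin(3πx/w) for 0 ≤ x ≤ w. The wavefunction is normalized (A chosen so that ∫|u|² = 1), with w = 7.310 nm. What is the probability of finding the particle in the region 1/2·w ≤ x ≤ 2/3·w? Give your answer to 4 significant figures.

The probability is P = ∫ |u|² dx over [1/2·w, 2/3·w].
With A² fixed by ∫|u|² = 1, i.e. A² = (w/2)^(−1), substitute and integrate.
Let t = x/w; then A² and the length scale cancel, so P = ∫_{1/2}^{2/3} sin(3·π·t)^2 dt ÷ ∫_{0}^{1} sin(3·π·t)^2 dt.
With ∫ sin(3·π·t)^2 dt = t/2 - sin(6·π·t)/(12·π) + C, the region integral is 1/12 and the full one is 1/2.
The result is P = 1/6.

P ≈ 0.1667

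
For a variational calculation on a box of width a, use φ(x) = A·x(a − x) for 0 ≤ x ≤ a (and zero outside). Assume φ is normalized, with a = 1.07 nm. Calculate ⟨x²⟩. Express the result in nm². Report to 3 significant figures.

⟨x²⟩ = ∫ x^2 |φ|² dx over the full domain.
Since the A² factors cancel between numerator and denominator, ⟨x²⟩ = 2·a^2/7.
With a = 1.07, ⟨x^2⟩ = 0.3271.

⟨x^2⟩ ≈ 0.327 nm^2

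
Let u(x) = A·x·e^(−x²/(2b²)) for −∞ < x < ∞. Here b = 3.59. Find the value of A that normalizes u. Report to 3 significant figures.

A ≈ 0.156

We need A² ∫|f|² dx = 1, taking the integral from −∞ to ∞.
The integral (without the A² prefactor) comes out to √(π)·b^3/2.
Setting this equal to 1 gives A² = 1/(√(π)·b^3/2).
Substituting b = 3.59 gives A² = 0.02439, so A = 0.1562.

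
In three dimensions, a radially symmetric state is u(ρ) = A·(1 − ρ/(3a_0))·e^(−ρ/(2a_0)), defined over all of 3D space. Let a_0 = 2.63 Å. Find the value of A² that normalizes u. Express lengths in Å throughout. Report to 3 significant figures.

Require ∫ |u|² 4πρ² dρ = 1 over the whole domain.
The angular integral contributes 4π, leaving ∫₀^∞ ρ²|u|² dρ.
With u = A·(1 − ρ/(3a_0))·e^(−ρ/(2a_0)), the integral evaluates to A²·[8·π·a_0^3/3].
With a_0 = 2.63: A² = 0.006562 and A = 0.08100.

A^2 ≈ 0.00656 Å^(-3)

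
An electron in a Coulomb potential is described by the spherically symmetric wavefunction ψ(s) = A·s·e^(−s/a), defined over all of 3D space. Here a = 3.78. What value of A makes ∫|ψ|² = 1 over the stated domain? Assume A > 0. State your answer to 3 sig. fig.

A ≈ 0.0117

The normalization condition is ∫|ψ|² 4πs² ds = 1 from 0 to ∞.
(Spherical symmetry: dV = 4πs² ds.)
Recall ∫₀^∞ s^m e^(−s/β) ds = m!·β^(m+1), the integral (without the A² prefactor) comes out to 3·π·a^5.
Setting this equal to 1 gives A² = 1/(3·π·a^5).
With a = 3.78: A² = 0.0001375 and A = 0.01173.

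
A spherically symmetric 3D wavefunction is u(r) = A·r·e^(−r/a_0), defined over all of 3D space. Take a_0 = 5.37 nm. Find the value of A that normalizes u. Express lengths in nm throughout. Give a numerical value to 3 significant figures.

The normalization condition is ∫|u|² 4πr² dr = 1 from 0 to ∞.
(Spherical symmetry: dV = 4πr² dr.)
∫|u|² 4πr² dr = A²·(3·π·a_0^5).
Hence A² = 1/[3·π·a_0^5].
Substituting a_0 = 5.37 gives A² = 0.00002376, so A = 0.004874.

A ≈ 0.00487 nm^(-5/2)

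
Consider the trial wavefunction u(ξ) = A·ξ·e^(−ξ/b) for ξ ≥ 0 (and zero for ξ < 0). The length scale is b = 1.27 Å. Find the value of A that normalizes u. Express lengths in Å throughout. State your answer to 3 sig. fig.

A ≈ 1.40 Å^(-3/2)

Normalization requires ∫|u|² dξ = 1, integrated from 0 to ∞.
The integral (without the A² prefactor) comes out to b^3/4.
So A² = (b^3/4)^(−1).
Substituting b = 1.27 gives A² = 1.953, so A = 1.397.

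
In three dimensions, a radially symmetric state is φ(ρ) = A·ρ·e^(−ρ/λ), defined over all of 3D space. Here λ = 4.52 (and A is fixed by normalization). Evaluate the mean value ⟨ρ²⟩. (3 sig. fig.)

By definition ⟨ρ²⟩ = ∫ ρ^2 |φ(ρ)|² 4πρ² dρ.
Since the A² factors cancel between numerator and denominator, ⟨ρ²⟩ = 15·λ^2/2.
With λ = 4.52, ⟨ρ^2⟩ = 153.2.

⟨ρ^2⟩ ≈ 153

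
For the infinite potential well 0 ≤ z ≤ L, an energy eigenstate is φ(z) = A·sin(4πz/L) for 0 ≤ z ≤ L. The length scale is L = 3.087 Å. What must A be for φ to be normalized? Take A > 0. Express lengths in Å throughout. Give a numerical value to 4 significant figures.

Require ∫ |φ|² dz = 1 over the whole domain.
Using sin²θ = (1 − cos 2θ)/2, carrying out the integral gives A² · L/2.
Hence A² = 1/[L/2].
Plugging in L = 3.087 yields A = 0.80491.

A ≈ 0.8049 Å^(-1/2)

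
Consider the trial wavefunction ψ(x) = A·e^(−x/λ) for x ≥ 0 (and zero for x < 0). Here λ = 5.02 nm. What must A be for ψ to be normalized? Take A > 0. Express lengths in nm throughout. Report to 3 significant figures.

A ≈ 0.631 nm^(-1/2)

The normalization condition is ∫|ψ|² dx = 1 from 0 to ∞.
Carrying out the integral gives A² · λ/2.
So A² = (λ/2)^(−1).
Substituting λ = 5.02 gives A² = 0.3984, so A = 0.6312.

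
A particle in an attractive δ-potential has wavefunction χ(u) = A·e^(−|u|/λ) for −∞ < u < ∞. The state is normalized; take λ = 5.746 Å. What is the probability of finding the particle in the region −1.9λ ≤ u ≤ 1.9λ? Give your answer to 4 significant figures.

P ≈ 0.9776

The probability is P = ∫ |χ|² du over [−1.9λ, 1.9λ].
The normalization integral ∫|χ|²du over the whole domain equals λ·A², and A² cancels in the ratio.
By symmetry take twice the u ≥ 0 contribution in numerator and denominator; the 2's cancel. In terms of t = u/λ (A² and the length scale cancel between numerator and denominator), P = [∫_{0}^{1.9} e^(-2·t) dt] / [∫_{0}^{∞} e^(-2·t) dt].
Using ∫ e^(-2·t) dt = -e^(-2·t)/2, the numerator is 1/2 - e^(-19/5)/2 and the denominator is 1/2.
Evaluating gives P = 0.97763.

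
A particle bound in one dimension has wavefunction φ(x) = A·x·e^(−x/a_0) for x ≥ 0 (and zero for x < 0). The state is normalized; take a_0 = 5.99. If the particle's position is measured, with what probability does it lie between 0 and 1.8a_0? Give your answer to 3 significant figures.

P ≈ 0.697

The probability is P = ∫ |φ|² dx over [0, 1.8a_0].
Since A² = 1/(a_0^3/4), this is the region integral divided by the full normalization integral.
In terms of u = x/a_0 (A² and the length scale cancel between numerator and denominator), P = [∫_{0}^{1.8} u^2·e^(-2·u) du] / [∫_{0}^{∞} u^2·e^(-2·u) du].
An antiderivative of u^2·e^(-2·u) is -(2·u^2 + 2·u + 1)·e^(-2·u)/4; evaluating from 0 to 1.8 gives 1/4 - 277·e^(-18/5)/100, while the full integral is 1/4.
This works out to P = 0.6973.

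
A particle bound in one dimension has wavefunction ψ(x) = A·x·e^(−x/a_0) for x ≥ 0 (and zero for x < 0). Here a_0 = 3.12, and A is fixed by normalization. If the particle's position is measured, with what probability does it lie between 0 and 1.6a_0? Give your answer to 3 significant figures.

P ≈ 0.620

P = ∫_{0}^{1.6a_0} |ψ(x)|² dx.
The normalization integral ∫|ψ|²dx over the whole domain equals a_0^3/4·A², and A² cancels in the ratio.
In terms of u = x/a_0 (A² and the length scale cancel between numerator and denominator), P = [∫_{0}^{1.6} u^2·e^(-2·u) du] / [∫_{0}^{∞} u^2·e^(-2·u) du].
With ∫ u^2·e^(-2·u) du = -(2·u^2 + 2·u + 1)·e^(-2·u)/4 + C, the region integral is 1/4 - 233·e^(-16/5)/100 and the full one is 1/4.
This works out to P = 0.6201.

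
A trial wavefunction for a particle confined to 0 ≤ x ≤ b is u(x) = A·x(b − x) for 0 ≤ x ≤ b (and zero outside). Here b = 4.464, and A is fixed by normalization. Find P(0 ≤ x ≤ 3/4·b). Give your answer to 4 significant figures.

The probability is P = ∫ |u|² dx over [0, 3/4·b].
Since A² = 1/(b^5/30), this is the region integral divided by the full normalization integral.
Substituting t = x/b, A² and the length scale cancel in the ratio: P = ∫_{0}^{3/4} t^2·(1 - t)^2 dt / ∫_{0}^{1} t^2·(1 - t)^2 dt.
Using ∫ t^2·(1 - t)^2 dt = t^3·(6·t^2 - 15·t + 10)/30, the numerator is 153/5120 and the denominator is 1/30.
The result is P = 459/512.

P ≈ 0.8965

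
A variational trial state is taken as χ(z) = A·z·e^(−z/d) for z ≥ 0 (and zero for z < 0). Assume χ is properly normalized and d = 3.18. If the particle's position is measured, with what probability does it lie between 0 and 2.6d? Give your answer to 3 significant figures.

|χ|² is the probability density, so P = ∫_{0}^{2.6d} |χ|² dz.
With A² fixed by ∫|χ|² = 1, i.e. A² = (d^3/4)^(−1), substitute and integrate.
Let u = z/d; then A² and the length scale cancel, so P = ∫_{0}^{2.6} u^2·e^(-2·u) du ÷ ∫_{0}^{∞} u^2·e^(-2·u) du.
An antiderivative of u^2·e^(-2·u) is -(2·u^2 + 2·u + 1)·e^(-2·u)/4; evaluating from 0 to 2.6 gives 1/4 - 493·e^(-26/5)/100, while the full integral is 1/4.
Evaluating gives P = 0.8912.

P ≈ 0.891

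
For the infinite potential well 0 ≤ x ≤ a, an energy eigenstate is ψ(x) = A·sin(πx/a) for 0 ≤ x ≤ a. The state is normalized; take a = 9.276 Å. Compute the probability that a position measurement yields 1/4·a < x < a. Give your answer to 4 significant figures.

The probability is P = ∫ |ψ|² dx over [1/4·a, a].
Since A² = 1/(a/2), this is the region integral divided by the full normalization integral.
Substituting u = x/a, A² and the length scale cancel in the ratio: P = ∫_{1/4}^{1} sin(π·u)^2 du / ∫_{0}^{1} sin(π·u)^2 du.
With ∫ sin(π·u)^2 du = u/2 - sin(2·π·u)/(4·π) + C, the region integral is 1/(4·π) + 3/8 and the full one is 1/2.
Evaluating gives P = (2 + 3·π)/(4·π).

P ≈ 0.9092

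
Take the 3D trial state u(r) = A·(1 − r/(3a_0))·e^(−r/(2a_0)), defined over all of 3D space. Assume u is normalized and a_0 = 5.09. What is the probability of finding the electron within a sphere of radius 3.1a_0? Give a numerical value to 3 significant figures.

P ≈ 0.353

Integrate the radial probability density 4πr²|u|² over r ≤ 3.1a_0.
A² is fixed by ∫₀^∞ 4πr²|u|² dr = 1, i.e. A² = (8·π·a_0^3/3)^(−1).
Let t = r/a_0; then A², 4π and the length scale all cancel, so P = ∫_{0}^{3.1} t^2·(1 - t/3)^2·e^(-t) dt ÷ ∫_{0}^{∞} t^2·(1 - t/3)^2·e^(-t) dt.
Using ∫ t^2·(1 - t/3)^2·e^(-t) dt = (-t^4 + 2·t^3 - 3·t^2 - 6·t - 6)·e^(-t)/9, the numerator is ≈ 0.23519 and the denominator is 2/3.
This evaluates to P = 0.3528.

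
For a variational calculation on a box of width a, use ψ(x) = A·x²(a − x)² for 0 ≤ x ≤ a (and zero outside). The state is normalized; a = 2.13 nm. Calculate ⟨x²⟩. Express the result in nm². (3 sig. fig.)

The expectation value is the |ψ|²-weighted average of x^2: ∫ x^2|ψ|² dx.
Evaluating both integrals, ⟨x²⟩ = 3·a^2/11.
With a = 2.13, ⟨x^2⟩ = 1.237.

⟨x^2⟩ ≈ 1.24 nm^2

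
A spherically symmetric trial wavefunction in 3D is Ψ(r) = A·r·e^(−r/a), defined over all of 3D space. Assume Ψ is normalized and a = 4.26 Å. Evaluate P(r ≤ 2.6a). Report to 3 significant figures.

Integrate the radial probability density 4πr²|Ψ|² over r ≤ 2.6a.
Normalization gives A² = 1/(3·π·a^5).
Let u = r/a; then A², 4π and the length scale all cancel, so P = ∫_{0}^{2.6} u^4·e^(-2·u) du ÷ ∫_{0}^{∞} u^4·e^(-2·u) du.
An antiderivative of u^4·e^(-2·u) is -(u^4/2 + u^3 + 3·u^2/2 + 3·u/2 + 3/4)·e^(-2·u); evaluating from 0 to 2.6 gives ≈ 0.44540, while the full integral is 3/4.
The region integral divided by the full integral gives P = 0.5939.

P ≈ 0.594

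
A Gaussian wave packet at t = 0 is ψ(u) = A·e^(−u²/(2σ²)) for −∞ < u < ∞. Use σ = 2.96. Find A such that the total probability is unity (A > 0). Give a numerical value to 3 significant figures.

A ≈ 0.437

The normalization condition is ∫|ψ|² du = 1 from −∞ to ∞.
With ψ = A·e^(−u²/(2σ²)), the integral evaluates to A²·[√(π)·σ].
Setting this equal to 1 gives A² = 1/(√(π)·σ).
With σ = 2.96: A² = 0.1906 and A = 0.4366.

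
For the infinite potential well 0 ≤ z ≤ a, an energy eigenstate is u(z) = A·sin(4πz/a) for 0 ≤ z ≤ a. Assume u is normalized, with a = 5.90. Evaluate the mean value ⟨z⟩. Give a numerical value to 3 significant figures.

⟨z⟩ ≈ 2.95

The expectation value is the |u|²-weighted average of z: ∫ z|u|² dz.
With ∫₀^a sin²(nπz/a) dz = a/2, since the A² factors cancel between numerator and denominator, ⟨z⟩ = a/2.
With a = 5.90, ⟨z⟩ = 2.950.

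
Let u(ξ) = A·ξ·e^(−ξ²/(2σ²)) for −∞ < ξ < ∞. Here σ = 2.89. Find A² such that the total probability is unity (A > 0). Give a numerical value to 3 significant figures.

Require ∫ |u|² dξ = 1 over the whole domain.
Differentiating ∫e^(−αξ²) dξ = √(π/α) under α to get the higher moments, the integral (without the A² prefactor) comes out to √(π)·σ^3/2.
Setting this equal to 1 gives A² = 1/(√(π)·σ^3/2).
Plugging in σ = 2.89 yields A = 0.2162.

A^2 ≈ 0.0467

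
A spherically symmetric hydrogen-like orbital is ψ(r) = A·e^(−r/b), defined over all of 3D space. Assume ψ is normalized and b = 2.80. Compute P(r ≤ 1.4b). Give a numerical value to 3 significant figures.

With dV = 4πr²dr, the probability is ∫|ψ|² dV over r ≤ 1.4b.
The full normalization integral is A²·[π·b^3] = 1, fixing A².
In terms of u = r/b (A², 4π and the length scale all cancel between numerator and denominator), P = [∫_{0}^{1.4} u^2·e^(-2·u) du] / [∫_{0}^{∞} u^2·e^(-2·u) du].
An antiderivative of u^2·e^(-2·u) is -(2·u^2 + 2·u + 1)·e^(-2·u)/4; evaluating from 0 to 1.4 gives 1/4 - 193·e^(-14/5)/100, while the full integral is 1/4.
The region integral divided by the full integral gives P = 0.5305.

P ≈ 0.531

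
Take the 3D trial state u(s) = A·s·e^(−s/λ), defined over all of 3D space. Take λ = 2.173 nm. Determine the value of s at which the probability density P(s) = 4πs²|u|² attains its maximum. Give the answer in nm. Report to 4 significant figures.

Set d/ds [P(s) = 4πs²|u|²] = 0 and solve for s > 0.
This gives s = 2·λ.
With λ = 2.173, the most probable radial distance is 4.3460 nm.

s ≈ 4.346 nm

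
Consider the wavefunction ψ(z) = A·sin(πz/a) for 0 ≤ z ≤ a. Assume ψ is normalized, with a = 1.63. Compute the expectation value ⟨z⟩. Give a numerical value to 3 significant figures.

⟨z⟩ ≈ 0.815

⟨z⟩ = ∫ z |ψ|² dz over the full domain.
Using sin²θ = (1 − cos 2θ)/2, since the A² factors cancel between numerator and denominator, ⟨z⟩ = a/2.
With a = 1.63, ⟨z⟩ = 0.8150.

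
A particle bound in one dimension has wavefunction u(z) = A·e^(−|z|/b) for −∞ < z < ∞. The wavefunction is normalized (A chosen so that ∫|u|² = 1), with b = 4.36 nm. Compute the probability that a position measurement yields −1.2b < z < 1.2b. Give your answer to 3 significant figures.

P ≈ 0.909

|u|² is the probability density, so P = ∫_{−1.2b}^{1.2b} |u|² dz.
With A² fixed by ∫|u|² = 1, i.e. A² = (b)^(−1), substitute and integrate.
By symmetry take twice the z ≥ 0 contribution in numerator and denominator; the 2's cancel. Substituting t = z/b, A² and the length scale cancel in the ratio: P = ∫_{0}^{1.2} e^(-2·t) dt / ∫_{0}^{∞} e^(-2·t) dt.
With ∫ e^(-2·t) dt = -e^(-2·t)/2 + C, the region integral is 1/2 - e^(-12/5)/2 and the full one is 1/2.
Taking the ratio, P = 0.9093.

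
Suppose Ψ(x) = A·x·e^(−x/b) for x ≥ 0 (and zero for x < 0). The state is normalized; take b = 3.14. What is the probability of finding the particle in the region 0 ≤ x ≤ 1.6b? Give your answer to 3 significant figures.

The probability is P = ∫ |Ψ|² dx over [0, 1.6b].
The normalization integral ∫|Ψ|²dx over the whole domain equals b^3/4·A², and A² cancels in the ratio.
Substituting u = x/b, A² and the length scale cancel in the ratio: P = ∫_{0}^{1.6} u^2·e^(-2·u) du / ∫_{0}^{∞} u^2·e^(-2·u) du.
Using ∫ u^2·e^(-2·u) du = -(2·u^2 + 2·u + 1)·e^(-2·u)/4, the numerator is 1/4 - 233·e^(-16/5)/100 and the denominator is 1/4.
The result is P = 0.6201.

P ≈ 0.620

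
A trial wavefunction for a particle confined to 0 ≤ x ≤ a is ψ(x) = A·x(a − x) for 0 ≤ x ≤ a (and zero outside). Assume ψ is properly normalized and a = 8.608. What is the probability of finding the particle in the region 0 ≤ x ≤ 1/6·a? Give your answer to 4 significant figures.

|ψ|² is the probability density, so P = ∫_{0}^{1/6·a} |ψ|² dx.
Since A² = 1/(a^5/30), this is the region integral divided by the full normalization integral.
Substituting u = x/a, A² and the length scale cancel in the ratio: P = ∫_{0}^{1/6} u^2·(1 - u)^2 du / ∫_{0}^{1} u^2·(1 - u)^2 du.
An antiderivative of u^2·(1 - u)^2 is u^3·(6·u^2 - 15·u + 10)/30; evaluating from 0 to 1/6 gives ≈ 0.00118313, while the full integral is 1/30.
Taking the ratio, P = 23/648.

P ≈ 0.03549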